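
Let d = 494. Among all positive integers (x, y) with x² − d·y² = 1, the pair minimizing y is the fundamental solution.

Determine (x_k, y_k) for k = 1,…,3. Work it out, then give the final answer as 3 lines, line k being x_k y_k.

d=494: √d = [22; 4,2,2,1,2,1,2,2,4,44] (ℓ=10, even), read p_9/q_9
i=0: a=22 ⇒ p=22, q=1
i=1: a=4 ⇒ p=89, q=4
i=2: a=2 ⇒ p=200, q=9
i=3: a=2 ⇒ p=489, q=22
i=4: a=1 ⇒ p=689, q=31
i=5: a=2 ⇒ p=1867, q=84
i=6: a=1 ⇒ p=2556, q=115
…
i=8: a=2 ⇒ p=16514, q=743
i=9: a=4 ⇒ p=73035, q=3286
fundamental: x₁=73035, y₁=3286  (since 5334111225 − 494·10797796 = 1)
n=2: (73035,3286)∘(73035,3286) = (73035·73035+494·3286·3286, 73035·3286+3286·73035) = (10668222449,479986020)
n=3: (10668222449,479986020)∘(73035,3286) = (73035·10668222449+494·3286·479986020, 73035·479986020+3286·10668222449) = (1558307253052395,70111557938114)

73035 3286
10668222449 479986020
1558307253052395 70111557938114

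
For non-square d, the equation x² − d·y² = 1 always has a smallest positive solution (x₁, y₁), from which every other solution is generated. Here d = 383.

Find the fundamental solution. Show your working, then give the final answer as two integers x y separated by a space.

√383 → a₀=19, period (1,1,3,19,3,1,1,38); ℓ=8 even so k=7
i=0: a=19 ⇒ p=19, q=1
i=1: a=1 ⇒ p=20, q=1
i=2: a=1 ⇒ p=39, q=2
i=3: a=3 ⇒ p=137, q=7
…
i=5: a=3 ⇒ p=8063, q=412
i=6: a=1 ⇒ p=10705, q=547
i=7: a=1 ⇒ p=18768, q=959
fundamental: x₁=18768, y₁=959  (since 352237824 − 383·919681 = 1)

18768 959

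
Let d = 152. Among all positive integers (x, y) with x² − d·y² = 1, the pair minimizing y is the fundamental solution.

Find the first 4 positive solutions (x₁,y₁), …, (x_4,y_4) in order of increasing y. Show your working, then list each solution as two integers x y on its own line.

37 3
2737 222
202501 16425
14982337 1215228

√152 = [12; 3,24, …], period ℓ=2 (even) → k=1
i=0: a=12 ⇒ p=12, q=1
i=1: a=3 ⇒ p=37, q=3
fundamental: x₁=37, y₁=3  (since 1369 − 152·9 = 1)
(37+3√152)^2 = 2737 + 222√152
(37+3√152)^3 = 202501 + 16425√152
(37+3√152)^4 = 14982337 + 1215228√152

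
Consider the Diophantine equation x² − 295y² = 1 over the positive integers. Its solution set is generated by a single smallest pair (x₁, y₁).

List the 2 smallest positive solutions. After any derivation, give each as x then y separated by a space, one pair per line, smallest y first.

[17; 5,1,2,3,2,6,2,3,2,1,5,34] for √295; ℓ=12 ⇒ convergent index 11
a_0=17:  p_0=17·1+0=17,  q_0=17·0+1=1
…
a_3=2:  p_3=2·103+86=292,  q_3=2·6+5=17
a_4=3:  p_4=3·292+103=979,  q_4=3·17+6=57
…
a_10=1:  p_10=1·247414+108103=355517,  q_10=1·14405+6294=20699
a_11=5:  p_11=5·355517+247414=2024999,  q_11=5·20699+14405=117900
(x₁, y₁) = (2024999, 117900);  2024999² − 295·117900² = 1 ✓
k=2:  x_2 = 2024999·2024999+295·117900·117900 = 8201241900001,  y_2 = 2024999·117900+117900·2024999 = 477494764200

2024999 117900
8201241900001 477494764200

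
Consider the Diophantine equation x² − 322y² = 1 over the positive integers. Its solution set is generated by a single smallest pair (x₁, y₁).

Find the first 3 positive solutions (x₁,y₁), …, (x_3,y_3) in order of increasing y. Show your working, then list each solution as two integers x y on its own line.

√322 → a₀=17, period (1,16,1,34); ℓ=4 even so k=3
k=0  a_k=17  p_k/q_k = 17/1
…
k=2  a_k=16  p_k/q_k = 305/17
k=3  a_k=1  p_k/q_k = 323/18
→ (323, 18).  Check: 323²=104329, 322·18²=104328, difference 1.
(x_2, y_2) = (323·323 + 322·18·18, 323·18 + 18·323) = (208657, 11628)
(x_3, y_3) = (323·208657 + 322·18·11628, 323·11628 + 18·208657) = (134792099, 7511670)

323 18
208657 11628
134792099 7511670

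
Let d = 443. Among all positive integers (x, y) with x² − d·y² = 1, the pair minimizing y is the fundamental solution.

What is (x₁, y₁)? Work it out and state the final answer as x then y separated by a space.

442 21

[21; 21,42] for √443; ℓ=2 ⇒ convergent index 1
i=0: a=21 ⇒ p=21, q=1
i=1: a=21 ⇒ p=442, q=21
→ (442, 21).  Check: 442²=195364, 443·21²=195363, difference 1.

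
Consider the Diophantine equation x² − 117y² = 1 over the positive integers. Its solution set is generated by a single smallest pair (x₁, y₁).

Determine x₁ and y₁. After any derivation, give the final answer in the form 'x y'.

649 60

d=117: √d = [10; 1,4,2,4,1,20] (ℓ=6, even), read p_5/q_5
k=0  a_k=10  p_k/q_k = 10/1
…
k=3  a_k=2  p_k/q_k = 119/11
k=4  a_k=4  p_k/q_k = 530/49
k=5  a_k=1  p_k/q_k = 649/60
(x₁, y₁) = (649, 60);  649² − 117·60² = 1 ✓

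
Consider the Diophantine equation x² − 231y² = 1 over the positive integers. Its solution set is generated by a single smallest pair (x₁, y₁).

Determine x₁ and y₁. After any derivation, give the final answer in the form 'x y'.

√231 → a₀=15, period (5,30); ℓ=2 even so k=1
step 0: (15, 1)  from 15·(1,0) + (0,1)
step 1: (76, 5)  from 5·(15,1) + (1,0)
fundamental: x₁=76, y₁=5  (since 5776 − 231·25 = 1)

76 5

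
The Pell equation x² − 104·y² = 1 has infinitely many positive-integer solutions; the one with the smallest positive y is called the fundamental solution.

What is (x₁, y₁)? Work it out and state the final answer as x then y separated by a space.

√104 = [10; 5,20, …], period ℓ=2 (even) → k=1
i=0: a=10 ⇒ p=10, q=1
i=1: a=5 ⇒ p=51, q=5
→ (51, 5).  Check: 51²=2601, 104·5²=2600, difference 1.

51 5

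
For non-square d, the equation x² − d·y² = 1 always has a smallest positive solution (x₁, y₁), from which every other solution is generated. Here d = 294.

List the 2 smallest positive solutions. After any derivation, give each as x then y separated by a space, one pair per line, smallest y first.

d=294: √d = [17; 6,1,4,1,6,34] (ℓ=6, even), read p_5/q_5
i=0: a=17 ⇒ p=17, q=1
…
i=4: a=1 ⇒ p=703, q=41
i=5: a=6 ⇒ p=4801, q=280
→ (4801, 280).  Check: 4801²=23049601, 294·280²=23049600, difference 1.
(4801+280√294)^2 = 46099201 + 2688560√294

4801 280
46099201 2688560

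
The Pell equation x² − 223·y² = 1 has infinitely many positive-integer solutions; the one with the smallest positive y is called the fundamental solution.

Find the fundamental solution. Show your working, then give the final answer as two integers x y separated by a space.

224 15

√223 = [14; 1,13,1,28, …], period ℓ=4 (even) → k=3
k=0  a_k=14  p_k/q_k = 14/1
…
k=2  a_k=13  p_k/q_k = 209/14
k=3  a_k=1  p_k/q_k = 224/15
→ (224, 15).  Check: 224²=50176, 223·15²=50175, difference 1.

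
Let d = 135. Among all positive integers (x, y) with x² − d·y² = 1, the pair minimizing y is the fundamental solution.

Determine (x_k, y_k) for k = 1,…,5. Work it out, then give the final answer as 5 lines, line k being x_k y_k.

244 21
119071 10248
58106404 5001003
28355806081 2440479216
13837575261124 1190948856405

[11; 1,1,1,1,1,1,1,22] for √135; ℓ=8 ⇒ convergent index 7
a_0=11:  p_0=11·1+0=11,  q_0=11·0+1=1
a_1=1:  p_1=1·11+1=12,  q_1=1·1+0=1
a_2=1:  p_2=1·12+11=23,  q_2=1·1+1=2
…
a_4=1:  p_4=1·35+23=58,  q_4=1·3+2=5
a_5=1:  p_5=1·58+35=93,  q_5=1·5+3=8
a_6=1:  p_6=1·93+58=151,  q_6=1·8+5=13
a_7=1:  p_7=1·151+93=244,  q_7=1·13+8=21
(x₁, y₁) = (244, 21);  244² − 135·21² = 1 ✓
n=2: (244,21)∘(244,21) = (244·244+135·21·21, 244·21+21·244) = (119071,10248)
n=3: (119071,10248)∘(244,21) = (244·119071+135·21·10248, 244·10248+21·119071) = (58106404,5001003)
n=4: (58106404,5001003)∘(244,21) = (244·58106404+135·21·5001003, 244·5001003+21·58106404) = (28355806081,2440479216)
n=5: (28355806081,2440479216)∘(244,21) = (244·28355806081+135·21·2440479216, 244·2440479216+21·28355806081) = (13837575261124,1190948856405)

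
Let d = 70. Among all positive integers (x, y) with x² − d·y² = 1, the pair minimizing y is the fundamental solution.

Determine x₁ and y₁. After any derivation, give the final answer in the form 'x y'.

251 30

[8; 2,1,2,1,2,16] for √70; ℓ=6 ⇒ convergent index 5
i=0: a=8 ⇒ p=8, q=1
i=1: a=2 ⇒ p=17, q=2
i=2: a=1 ⇒ p=25, q=3
…
i=4: a=1 ⇒ p=92, q=11
i=5: a=2 ⇒ p=251, q=30
→ (251, 30).  Check: 251²=63001, 70·30²=63000, difference 1.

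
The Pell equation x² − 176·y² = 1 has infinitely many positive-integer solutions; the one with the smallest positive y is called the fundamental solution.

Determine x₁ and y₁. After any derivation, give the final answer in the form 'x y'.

√176 = [13; 3,1,3,26, …], period ℓ=4 (even) → k=3
k=0  a_k=13  p_k/q_k = 13/1
k=1  a_k=3  p_k/q_k = 40/3
k=2  a_k=1  p_k/q_k = 53/4
k=3  a_k=3  p_k/q_k = 199/15
fundamental: x₁=199, y₁=15  (since 39601 − 176·225 = 1)

199 15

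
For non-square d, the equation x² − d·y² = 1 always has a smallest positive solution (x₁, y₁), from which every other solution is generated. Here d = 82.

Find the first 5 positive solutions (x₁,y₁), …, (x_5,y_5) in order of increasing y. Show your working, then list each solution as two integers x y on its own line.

163 18
53137 5868
17322499 1912950
5647081537 623615832
1840931258563 203296848282

d=82: √d = [9; 18] (ℓ=1, odd), read p_1/q_1
step 0: (9, 1)  from 9·(1,0) + (0,1)
step 1: (163, 18)  from 18·(9,1) + (1,0)
fundamental: x₁=163, y₁=18  (since 26569 − 82·324 = 1)
(163+18√82)^2 = 53137 + 5868√82
(163+18√82)^3 = 17322499 + 1912950√82
(163+18√82)^4 = 5647081537 + 623615832√82
(163+18√82)^5 = 1840931258563 + 203296848282√82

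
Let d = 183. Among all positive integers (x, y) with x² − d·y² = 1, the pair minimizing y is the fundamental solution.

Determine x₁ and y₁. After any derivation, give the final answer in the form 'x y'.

d=183: √d = [13; 1,1,8,1,1,26] (ℓ=6, even), read p_5/q_5
i=0: a=13 ⇒ p=13, q=1
i=1: a=1 ⇒ p=14, q=1
…
i=4: a=1 ⇒ p=257, q=19
i=5: a=1 ⇒ p=487, q=36
(x₁, y₁) = (487, 36);  487² − 183·36² = 1 ✓

487 36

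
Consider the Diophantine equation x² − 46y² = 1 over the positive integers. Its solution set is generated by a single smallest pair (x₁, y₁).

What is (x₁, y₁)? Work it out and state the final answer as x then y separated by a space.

√46 = [6; 1,3,1,1,2,6,2,1,1,3,1,12, …], period ℓ=12 (even) → k=11
step 0: (6, 1)  from 6·(1,0) + (0,1)
step 1: (7, 1)  from 1·(6,1) + (1,0)
…
step 4: (61, 9)  from 1·(34,5) + (27,4)
…
step 6: (997, 147)  from 6·(156,23) + (61,9)
…
step 8: (3147, 464)  from 1·(2150,317) + (997,147)
step 9: (5297, 781)  from 1·(3147,464) + (2150,317)
step 10: (19038, 2807)  from 3·(5297,781) + (3147,464)
step 11: (24335, 3588)  from 1·(19038,2807) + (5297,781)
(x₁, y₁) = (24335, 3588);  24335² − 46·3588² = 1 ✓

24335 3588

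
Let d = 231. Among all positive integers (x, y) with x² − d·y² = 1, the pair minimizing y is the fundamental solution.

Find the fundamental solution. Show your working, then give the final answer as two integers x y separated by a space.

[15; 5,30] for √231; ℓ=2 ⇒ convergent index 1
k=0  a_k=15  p_k/q_k = 15/1
k=1  a_k=5  p_k/q_k = 76/5
→ (76, 5).  Check: 76²=5776, 231·5²=5775, difference 1.

76 5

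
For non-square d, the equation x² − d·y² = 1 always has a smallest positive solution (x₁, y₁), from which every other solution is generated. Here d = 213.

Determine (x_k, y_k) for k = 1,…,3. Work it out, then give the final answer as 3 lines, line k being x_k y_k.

d=213: √d = [14; 1,1,2,6,1,8,1,6,2,1,1,28] (ℓ=12, even), read p_11/q_11
step 0: (14, 1)  from 14·(1,0) + (0,1)
…
step 4: (467, 32)  from 6·(73,5) + (29,2)
…
step 9: (78825, 5401)  from 2·(36749,2518) + (5327,365)
step 10: (115574, 7919)  from 1·(78825,5401) + (36749,2518)
step 11: (194399, 13320)  from 1·(115574,7919) + (78825,5401)
→ (194399, 13320).  Check: 194399²=37790971201, 213·13320²=37790971200, difference 1.
(194399+13320√213)^2 = 75581942401 + 5178789360√213
(194399+13320√213)^3 = 29386108041429599 + 2013502945575960√213

194399 13320
75581942401 5178789360
29386108041429599 2013502945575960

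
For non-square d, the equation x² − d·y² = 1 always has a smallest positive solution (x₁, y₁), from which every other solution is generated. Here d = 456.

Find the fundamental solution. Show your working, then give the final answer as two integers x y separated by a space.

1025 48

[21; 2,1,4,1,2,42] for √456; ℓ=6 ⇒ convergent index 5
k=0  a_k=21  p_k/q_k = 21/1
…
k=4  a_k=1  p_k/q_k = 363/17
k=5  a_k=2  p_k/q_k = 1025/48
(x₁, y₁) = (1025, 48);  1025² − 456·48² = 1 ✓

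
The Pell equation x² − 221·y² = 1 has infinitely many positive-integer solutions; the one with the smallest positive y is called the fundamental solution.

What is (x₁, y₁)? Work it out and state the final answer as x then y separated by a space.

1665 112

√221 → a₀=14, period (1,6,2,6,1,28); ℓ=6 even so k=5
i=0: a=14 ⇒ p=14, q=1
…
i=4: a=6 ⇒ p=1442, q=97
i=5: a=1 ⇒ p=1665, q=112
→ (1665, 112).  Check: 1665²=2772225, 221·112²=2772224, difference 1.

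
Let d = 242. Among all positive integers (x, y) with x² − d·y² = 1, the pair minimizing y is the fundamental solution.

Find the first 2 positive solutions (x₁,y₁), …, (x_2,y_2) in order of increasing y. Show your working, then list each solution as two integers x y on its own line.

d=242: √d = [15; 1,1,3,1,14,1,3,1,1,30] (ℓ=10, even), read p_9/q_9
step 0: (15, 1)  from 15·(1,0) + (0,1)
step 1: (16, 1)  from 1·(15,1) + (1,0)
step 2: (31, 2)  from 1·(16,1) + (15,1)
…
step 4: (140, 9)  from 1·(109,7) + (31,2)
step 5: (2069, 133)  from 14·(140,9) + (109,7)
step 6: (2209, 142)  from 1·(2069,133) + (140,9)
…
step 8: (10905, 701)  from 1·(8696,559) + (2209,142)
step 9: (19601, 1260)  from 1·(10905,701) + (8696,559)
fundamental: x₁=19601, y₁=1260  (since 384199201 − 242·1587600 = 1)
(19601+1260√242)^2 = 768398401 + 49394520√242

19601 1260
768398401 49394520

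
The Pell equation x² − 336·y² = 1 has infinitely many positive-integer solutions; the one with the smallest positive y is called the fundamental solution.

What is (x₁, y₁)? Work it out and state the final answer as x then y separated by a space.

[18; 3,36] for √336; ℓ=2 ⇒ convergent index 1
i=0: a=18 ⇒ p=18, q=1
i=1: a=3 ⇒ p=55, q=3
→ (55, 3).  Check: 55²=3025, 336·3²=3024, difference 1.

55 3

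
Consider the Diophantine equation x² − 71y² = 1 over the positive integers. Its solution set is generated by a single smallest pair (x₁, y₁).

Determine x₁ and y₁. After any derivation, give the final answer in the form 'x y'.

√71 = [8; 2,2,1,7,1,2,2,16, …], period ℓ=8 (even) → k=7
step 0: (8, 1)  from 8·(1,0) + (0,1)
…
step 6: (1483, 176)  from 2·(514,61) + (455,54)
step 7: (3480, 413)  from 2·(1483,176) + (514,61)
(x₁, y₁) = (3480, 413);  3480² − 71·413² = 1 ✓

3480 413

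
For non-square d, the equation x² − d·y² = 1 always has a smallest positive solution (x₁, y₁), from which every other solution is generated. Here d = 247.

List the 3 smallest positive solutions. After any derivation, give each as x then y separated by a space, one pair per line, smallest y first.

[15; 1,2,1,1,9,1,9,1,1,2,1,30] for √247; ℓ=12 ⇒ convergent index 11
k=0  a_k=15  p_k/q_k = 15/1
k=1  a_k=1  p_k/q_k = 16/1
k=2  a_k=2  p_k/q_k = 47/3
k=3  a_k=1  p_k/q_k = 63/4
k=4  a_k=1  p_k/q_k = 110/7
k=5  a_k=9  p_k/q_k = 1053/67
k=6  a_k=1  p_k/q_k = 1163/74
k=7  a_k=9  p_k/q_k = 11520/733
k=8  a_k=1  p_k/q_k = 12683/807
…
k=10  a_k=2  p_k/q_k = 61089/3887
k=11  a_k=1  p_k/q_k = 85292/5427
fundamental: x₁=85292, y₁=5427  (since 7274725264 − 247·29452329 = 1)
(85292+5427√247)^2 = 14549450527 + 925759368√247
(85292+5427√247)^3 = 2481903468612476 + 157919736025485√247

85292 5427
14549450527 925759368
2481903468612476 157919736025485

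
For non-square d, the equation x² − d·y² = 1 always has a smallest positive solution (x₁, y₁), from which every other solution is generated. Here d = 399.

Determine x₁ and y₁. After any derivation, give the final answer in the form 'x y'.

20 1

d=399: √d = [19; 1,38] (ℓ=2, even), read p_1/q_1
a_0=19:  p_0=19·1+0=19,  q_0=19·0+1=1
a_1=1:  p_1=1·19+1=20,  q_1=1·1+0=1
→ (20, 1).  Check: 20²=400, 399·1²=399, difference 1.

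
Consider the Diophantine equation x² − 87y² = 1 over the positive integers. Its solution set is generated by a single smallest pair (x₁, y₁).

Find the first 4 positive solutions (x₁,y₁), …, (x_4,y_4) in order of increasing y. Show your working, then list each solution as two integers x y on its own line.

√87 = [9; 3,18, …], period ℓ=2 (even) → k=1
a_0=9:  p_0=9·1+0=9,  q_0=9·0+1=1
a_1=3:  p_1=3·9+1=28,  q_1=3·1+0=3
(x₁, y₁) = (28, 3);  28² − 87·3² = 1 ✓
n=2: (28,3)∘(28,3) = (28·28+87·3·3, 28·3+3·28) = (1567,168)
n=3: (1567,168)∘(28,3) = (28·1567+87·3·168, 28·168+3·1567) = (87724,9405)
n=4: (87724,9405)∘(28,3) = (28·87724+87·3·9405, 28·9405+3·87724) = (4910977,526512)

28 3
1567 168
87724 9405
4910977 526512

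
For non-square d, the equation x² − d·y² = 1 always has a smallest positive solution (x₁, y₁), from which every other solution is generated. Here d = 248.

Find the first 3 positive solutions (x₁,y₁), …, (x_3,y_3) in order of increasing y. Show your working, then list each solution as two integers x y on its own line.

63 4
7937 504
999999 63500

√248 → a₀=15, period (1,2,1,30); ℓ=4 even so k=3
a_0=15:  p_0=15·1+0=15,  q_0=15·0+1=1
a_1=1:  p_1=1·15+1=16,  q_1=1·1+0=1
a_2=2:  p_2=2·16+15=47,  q_2=2·1+1=3
a_3=1:  p_3=1·47+16=63,  q_3=1·3+1=4
→ (63, 4).  Check: 63²=3969, 248·4²=3968, difference 1.
(63+4√248)^2 = 7937 + 504√248
(63+4√248)^3 = 999999 + 63500√248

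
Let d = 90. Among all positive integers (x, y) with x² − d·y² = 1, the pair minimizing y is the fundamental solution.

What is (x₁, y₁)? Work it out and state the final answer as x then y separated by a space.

19 2

d=90: √d = [9; 2,18] (ℓ=2, even), read p_1/q_1
step 0: (9, 1)  from 9·(1,0) + (0,1)
step 1: (19, 2)  from 2·(9,1) + (1,0)
fundamental: x₁=19, y₁=2  (since 361 − 90·4 = 1)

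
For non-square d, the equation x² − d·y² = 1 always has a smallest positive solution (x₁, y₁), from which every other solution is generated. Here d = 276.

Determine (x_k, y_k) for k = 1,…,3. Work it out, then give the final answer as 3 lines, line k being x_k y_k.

[16; 1,1,1,1,2,2,2,1,1,1,1,32] for √276; ℓ=12 ⇒ convergent index 11
i=0: a=16 ⇒ p=16, q=1
…
i=2: a=1 ⇒ p=33, q=2
…
i=10: a=1 ⇒ p=4768, q=287
i=11: a=1 ⇒ p=7775, q=468
(x₁, y₁) = (7775, 468);  7775² − 276·468² = 1 ✓
n=2: (7775,468)∘(7775,468) = (7775·7775+276·468·468, 7775·468+468·7775) = (120901249,7277400)
n=3: (120901249,7277400)∘(7775,468) = (7775·120901249+276·468·7277400, 7775·7277400+468·120901249) = (1880014414175,113163569532)

7775 468
120901249 7277400
1880014414175 113163569532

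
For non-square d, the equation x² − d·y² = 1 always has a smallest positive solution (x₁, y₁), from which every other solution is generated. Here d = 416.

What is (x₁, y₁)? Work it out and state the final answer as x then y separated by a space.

[20; 2,1,1,9,1,1,2,40] for √416; ℓ=8 ⇒ convergent index 7
a_0=20:  p_0=20·1+0=20,  q_0=20·0+1=1
a_1=2:  p_1=2·20+1=41,  q_1=2·1+0=2
…
a_3=1:  p_3=1·61+41=102,  q_3=1·3+2=5
a_4=9:  p_4=9·102+61=979,  q_4=9·5+3=48
…
a_6=1:  p_6=1·1081+979=2060,  q_6=1·53+48=101
a_7=2:  p_7=2·2060+1081=5201,  q_7=2·101+53=255
(x₁, y₁) = (5201, 255);  5201² − 416·255² = 1 ✓

5201 255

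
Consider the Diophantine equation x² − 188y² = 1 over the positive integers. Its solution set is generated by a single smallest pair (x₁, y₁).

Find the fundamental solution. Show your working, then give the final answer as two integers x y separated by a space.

√188 = [13; 1,2,2,6,2,2,1,26, …], period ℓ=8 (even) → k=7
k=0  a_k=13  p_k/q_k = 13/1
…
k=6  a_k=2  p_k/q_k = 3277/239
k=7  a_k=1  p_k/q_k = 4607/336
→ (4607, 336).  Check: 4607²=21224449, 188·336²=21224448, difference 1.

4607 336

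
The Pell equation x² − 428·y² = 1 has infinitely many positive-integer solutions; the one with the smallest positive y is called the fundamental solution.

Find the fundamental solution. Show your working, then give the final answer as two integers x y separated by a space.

1850887 89466

√428 → a₀=20, period (1,2,4,1,5,10,5,1,4,2,1,40); ℓ=12 even so k=11
k=0  a_k=20  p_k/q_k = 20/1
k=1  a_k=1  p_k/q_k = 21/1
…
k=3  a_k=4  p_k/q_k = 269/13
k=4  a_k=1  p_k/q_k = 331/16
k=5  a_k=5  p_k/q_k = 1924/93
k=6  a_k=10  p_k/q_k = 19571/946
k=7  a_k=5  p_k/q_k = 99779/4823
…
k=9  a_k=4  p_k/q_k = 577179/27899
k=10  a_k=2  p_k/q_k = 1273708/61567
k=11  a_k=1  p_k/q_k = 1850887/89466
(x₁, y₁) = (1850887, 89466);  1850887² − 428·89466² = 1 ✓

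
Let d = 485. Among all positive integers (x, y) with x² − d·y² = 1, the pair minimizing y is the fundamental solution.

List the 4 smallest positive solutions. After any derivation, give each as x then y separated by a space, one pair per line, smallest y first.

[22; 44] for √485; ℓ=1 ⇒ convergent index 1
step 0: (22, 1)  from 22·(1,0) + (0,1)
step 1: (969, 44)  from 44·(22,1) + (1,0)
(x₁, y₁) = (969, 44);  969² − 485·44² = 1 ✓
n=2: (969,44)∘(969,44) = (969·969+485·44·44, 969·44+44·969) = (1877921,85272)
n=3: (1877921,85272)∘(969,44) = (969·1877921+485·44·85272, 969·85272+44·1877921) = (3639409929,165257092)
n=4: (3639409929,165257092)∘(969,44) = (969·3639409929+485·44·165257092, 969·165257092+44·3639409929) = (7053174564481,320268159024)

969 44
1877921 85272
3639409929 165257092
7053174564481 320268159024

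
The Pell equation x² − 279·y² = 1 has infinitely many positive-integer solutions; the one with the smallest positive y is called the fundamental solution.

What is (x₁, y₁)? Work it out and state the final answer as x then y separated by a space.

√279 → a₀=16, period (1,2,2,1,2,2,1,32); ℓ=8 even so k=7
step 0: (16, 1)  from 16·(1,0) + (0,1)
…
step 4: (167, 10)  from 1·(117,7) + (50,3)
…
step 6: (1069, 64)  from 2·(451,27) + (167,10)
step 7: (1520, 91)  from 1·(1069,64) + (451,27)
fundamental: x₁=1520, y₁=91  (since 2310400 − 279·8281 = 1)

1520 91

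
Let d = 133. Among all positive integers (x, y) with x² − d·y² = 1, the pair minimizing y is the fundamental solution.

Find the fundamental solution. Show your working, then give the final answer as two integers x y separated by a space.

[11; 1,1,7,5,1,…,1,1,22] for √133; ℓ=16 ⇒ convergent index 15
k=0  a_k=11  p_k/q_k = 11/1
…
k=4  a_k=5  p_k/q_k = 888/77
k=5  a_k=1  p_k/q_k = 1061/92
k=6  a_k=1  p_k/q_k = 1949/169
…
k=9  a_k=1  p_k/q_k = 10979/952
…
k=11  a_k=1  p_k/q_k = 29927/2595
k=12  a_k=5  p_k/q_k = 168583/14618
k=13  a_k=7  p_k/q_k = 1210008/104921
k=14  a_k=1  p_k/q_k = 1378591/119539
k=15  a_k=1  p_k/q_k = 2588599/224460
fundamental: x₁=2588599, y₁=224460  (since 6700844782801 − 133·50382291600 = 1)

2588599 224460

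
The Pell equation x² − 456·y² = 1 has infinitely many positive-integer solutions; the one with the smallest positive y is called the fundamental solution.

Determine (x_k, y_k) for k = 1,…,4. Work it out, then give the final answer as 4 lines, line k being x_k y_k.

1025 48
2101249 98400
4307559425 201719952
8830494720001 413525803200

[21; 2,1,4,1,2,42] for √456; ℓ=6 ⇒ convergent index 5
step 0: (21, 1)  from 21·(1,0) + (0,1)
step 1: (43, 2)  from 2·(21,1) + (1,0)
…
step 3: (299, 14)  from 4·(64,3) + (43,2)
step 4: (363, 17)  from 1·(299,14) + (64,3)
step 5: (1025, 48)  from 2·(363,17) + (299,14)
(x₁, y₁) = (1025, 48);  1025² − 456·48² = 1 ✓
k=2:  x_2 = 1025·1025+456·48·48 = 2101249,  y_2 = 1025·48+48·1025 = 98400
k=3:  x_3 = 1025·2101249+456·48·98400 = 4307559425,  y_3 = 1025·98400+48·2101249 = 201719952
k=4:  x_4 = 1025·4307559425+456·48·201719952 = 8830494720001,  y_4 = 1025·201719952+48·4307559425 = 413525803200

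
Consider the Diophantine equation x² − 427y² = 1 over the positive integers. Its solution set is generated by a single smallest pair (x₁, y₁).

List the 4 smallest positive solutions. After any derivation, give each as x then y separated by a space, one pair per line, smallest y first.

62 3
7687 372
953126 46125
118179937 5719128

d=427: √d = [20; 1,1,1,40] (ℓ=4, even), read p_3/q_3
step 0: (20, 1)  from 20·(1,0) + (0,1)
…
step 2: (41, 2)  from 1·(21,1) + (20,1)
step 3: (62, 3)  from 1·(41,2) + (21,1)
→ (62, 3).  Check: 62²=3844, 427·3²=3843, difference 1.
(62+3√427)^2 = 7687 + 372√427
(62+3√427)^3 = 953126 + 46125√427
(62+3√427)^4 = 118179937 + 5719128√427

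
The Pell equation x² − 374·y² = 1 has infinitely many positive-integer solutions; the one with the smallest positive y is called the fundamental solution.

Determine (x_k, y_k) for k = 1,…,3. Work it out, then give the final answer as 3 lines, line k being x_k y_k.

3365 174
22646449 1171020
152410598405 7880964426

√374 → a₀=19, period (2,1,18,1,2,38); ℓ=6 even so k=5
step 0: (19, 1)  from 19·(1,0) + (0,1)
step 1: (39, 2)  from 2·(19,1) + (1,0)
step 2: (58, 3)  from 1·(39,2) + (19,1)
…
step 4: (1141, 59)  from 1·(1083,56) + (58,3)
step 5: (3365, 174)  from 2·(1141,59) + (1083,56)
→ (3365, 174).  Check: 3365²=11323225, 374·174²=11323224, difference 1.
(x_2, y_2) = (3365·3365 + 374·174·174, 3365·174 + 174·3365) = (22646449, 1171020)
(x_3, y_3) = (3365·22646449 + 374·174·1171020, 3365·1171020 + 174·22646449) = (152410598405, 7880964426)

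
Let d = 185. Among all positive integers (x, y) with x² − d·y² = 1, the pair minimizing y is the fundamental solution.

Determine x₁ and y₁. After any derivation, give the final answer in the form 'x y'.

d=185: √d = [13; 1,1,1,1,26] (ℓ=5, odd), read p_9/q_9
step 0: (13, 1)  from 13·(1,0) + (0,1)
…
step 3: (41, 3)  from 1·(27,2) + (14,1)
step 4: (68, 5)  from 1·(41,3) + (27,2)
…
step 6: (1877, 138)  from 1·(1809,133) + (68,5)
…
step 8: (5563, 409)  from 1·(3686,271) + (1877,138)
step 9: (9249, 680)  from 1·(5563,409) + (3686,271)
(x₁, y₁) = (9249, 680);  9249² − 185·680² = 1 ✓

9249 680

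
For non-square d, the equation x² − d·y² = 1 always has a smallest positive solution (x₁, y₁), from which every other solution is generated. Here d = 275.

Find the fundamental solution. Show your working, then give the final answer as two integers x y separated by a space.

199 12

√275 → a₀=16, period (1,1,2,1,1,32); ℓ=6 even so k=5
k=0  a_k=16  p_k/q_k = 16/1
k=1  a_k=1  p_k/q_k = 17/1
…
k=3  a_k=2  p_k/q_k = 83/5
k=4  a_k=1  p_k/q_k = 116/7
k=5  a_k=1  p_k/q_k = 199/12
(x₁, y₁) = (199, 12);  199² − 275·12² = 1 ✓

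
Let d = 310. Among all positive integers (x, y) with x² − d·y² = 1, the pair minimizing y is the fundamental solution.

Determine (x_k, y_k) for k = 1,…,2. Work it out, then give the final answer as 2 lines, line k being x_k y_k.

848719 48204
1440647881921 81823301352

d=310: √d = [17; 1,1,1,1,5,…,1,1,34] (ℓ=16, even), read p_15/q_15
i=0: a=17 ⇒ p=17, q=1
…
i=2: a=1 ⇒ p=35, q=2
…
i=5: a=5 ⇒ p=493, q=28
i=6: a=3 ⇒ p=1567, q=89
i=7: a=1 ⇒ p=2060, q=117
…
i=9: a=1 ⇒ p=7747, q=440
i=10: a=3 ⇒ p=28928, q=1643
…
i=12: a=1 ⇒ p=181315, q=10298
i=13: a=1 ⇒ p=333702, q=18953
i=14: a=1 ⇒ p=515017, q=29251
i=15: a=1 ⇒ p=848719, q=48204
fundamental: x₁=848719, y₁=48204  (since 720323940961 − 310·2323625616 = 1)
(848719+48204√310)^2 = 1440647881921 + 81823301352√310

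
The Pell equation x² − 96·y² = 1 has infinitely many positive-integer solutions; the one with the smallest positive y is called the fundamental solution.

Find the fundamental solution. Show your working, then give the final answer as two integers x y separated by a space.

49 5

√96 → a₀=9, period (1,3,1,18); ℓ=4 even so k=3
a_0=9:  p_0=9·1+0=9,  q_0=9·0+1=1
…
a_2=3:  p_2=3·10+9=39,  q_2=3·1+1=4
a_3=1:  p_3=1·39+10=49,  q_3=1·4+1=5
→ (49, 5).  Check: 49²=2401, 96·5²=2400, difference 1.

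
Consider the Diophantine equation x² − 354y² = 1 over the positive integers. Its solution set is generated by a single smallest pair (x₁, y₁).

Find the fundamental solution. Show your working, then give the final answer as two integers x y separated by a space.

258065 13716

√354 = [18; 1,4,2,2,18,2,2,4,1,36, …], period ℓ=10 (even) → k=9
i=0: a=18 ⇒ p=18, q=1
…
i=2: a=4 ⇒ p=94, q=5
…
i=5: a=18 ⇒ p=9351, q=497
…
i=7: a=2 ⇒ p=47771, q=2539
i=8: a=4 ⇒ p=210294, q=11177
i=9: a=1 ⇒ p=258065, q=13716
(x₁, y₁) = (258065, 13716);  258065² − 354·13716² = 1 ✓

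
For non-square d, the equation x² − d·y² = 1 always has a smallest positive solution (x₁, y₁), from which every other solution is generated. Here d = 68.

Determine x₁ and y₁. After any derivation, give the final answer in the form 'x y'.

33 4

√68 = [8; 4,16, …], period ℓ=2 (even) → k=1
i=0: a=8 ⇒ p=8, q=1
i=1: a=4 ⇒ p=33, q=4
(x₁, y₁) = (33, 4);  33² − 68·4² = 1 ✓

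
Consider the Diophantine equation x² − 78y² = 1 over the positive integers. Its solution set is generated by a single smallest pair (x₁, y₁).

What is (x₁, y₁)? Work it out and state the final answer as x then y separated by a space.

53 6

√78 = [8; 1,4,1,16, …], period ℓ=4 (even) → k=3
step 0: (8, 1)  from 8·(1,0) + (0,1)
…
step 2: (44, 5)  from 4·(9,1) + (8,1)
step 3: (53, 6)  from 1·(44,5) + (9,1)
(x₁, y₁) = (53, 6);  53² − 78·6² = 1 ✓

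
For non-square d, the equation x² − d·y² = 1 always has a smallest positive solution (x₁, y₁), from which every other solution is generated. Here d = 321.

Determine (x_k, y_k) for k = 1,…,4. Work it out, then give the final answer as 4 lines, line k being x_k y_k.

√321 → a₀=17, period (1,10,1,34); ℓ=4 even so k=3
k=0  a_k=17  p_k/q_k = 17/1
…
k=2  a_k=10  p_k/q_k = 197/11
k=3  a_k=1  p_k/q_k = 215/12
fundamental: x₁=215, y₁=12  (since 46225 − 321·144 = 1)
k=2:  x_2 = 215·215+321·12·12 = 92449,  y_2 = 215·12+12·215 = 5160
k=3:  x_3 = 215·92449+321·12·5160 = 39752855,  y_3 = 215·5160+12·92449 = 2218788
k=4:  x_4 = 215·39752855+321·12·2218788 = 17093635201,  y_4 = 215·2218788+12·39752855 = 954073680

215 12
92449 5160
39752855 2218788
17093635201 954073680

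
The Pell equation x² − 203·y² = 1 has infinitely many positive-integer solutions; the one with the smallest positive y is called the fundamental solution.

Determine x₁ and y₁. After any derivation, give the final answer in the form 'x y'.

57 4

√203 → a₀=14, period (4,28); ℓ=2 even so k=1
i=0: a=14 ⇒ p=14, q=1
i=1: a=4 ⇒ p=57, q=4
→ (57, 4).  Check: 57²=3249, 203·4²=3248, difference 1.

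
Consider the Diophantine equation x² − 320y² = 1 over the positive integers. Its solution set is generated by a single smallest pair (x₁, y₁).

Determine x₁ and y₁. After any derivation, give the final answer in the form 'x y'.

√320 = [17; 1,7,1,34, …], period ℓ=4 (even) → k=3
k=0  a_k=17  p_k/q_k = 17/1
…
k=2  a_k=7  p_k/q_k = 143/8
k=3  a_k=1  p_k/q_k = 161/9
(x₁, y₁) = (161, 9);  161² − 320·9² = 1 ✓

161 9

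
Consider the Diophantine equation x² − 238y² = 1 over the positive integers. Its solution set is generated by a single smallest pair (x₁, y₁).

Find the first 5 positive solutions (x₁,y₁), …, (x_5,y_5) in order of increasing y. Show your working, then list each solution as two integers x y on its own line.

11663 756
272051137 17634456
6345864809999 411341319900
148023642285985537 9594947610352944
3452799473617033826063 223811747547751451844

[15; 2,2,1,14,1,2,2,30] for √238; ℓ=8 ⇒ convergent index 7
i=0: a=15 ⇒ p=15, q=1
i=1: a=2 ⇒ p=31, q=2
i=2: a=2 ⇒ p=77, q=5
…
i=6: a=2 ⇒ p=4983, q=323
i=7: a=2 ⇒ p=11663, q=756
fundamental: x₁=11663, y₁=756  (since 136025569 − 238·571536 = 1)
n=2: (11663,756)∘(11663,756) = (11663·11663+238·756·756, 11663·756+756·11663) = (272051137,17634456)
n=3: (272051137,17634456)∘(11663,756) = (11663·272051137+238·756·17634456, 11663·17634456+756·272051137) = (6345864809999,411341319900)
n=4: (6345864809999,411341319900)∘(11663,756) = (11663·6345864809999+238·756·411341319900, 11663·411341319900+756·6345864809999) = (148023642285985537,9594947610352944)
n=5: (148023642285985537,9594947610352944)∘(11663,756) = (11663·148023642285985537+238·756·9594947610352944, 11663·9594947610352944+756·148023642285985537) = (3452799473617033826063,223811747547751451844)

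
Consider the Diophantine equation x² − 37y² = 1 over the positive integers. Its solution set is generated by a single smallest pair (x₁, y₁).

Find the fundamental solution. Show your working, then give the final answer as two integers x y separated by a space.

73 12

[6; 12] for √37; ℓ=1 ⇒ convergent index 1
k=0  a_k=6  p_k/q_k = 6/1
k=1  a_k=12  p_k/q_k = 73/12
→ (73, 12).  Check: 73²=5329, 37·12²=5328, difference 1.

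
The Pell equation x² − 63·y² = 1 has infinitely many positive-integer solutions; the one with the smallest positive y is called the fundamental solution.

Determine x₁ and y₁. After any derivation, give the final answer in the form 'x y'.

8 1

d=63: √d = [7; 1,14] (ℓ=2, even), read p_1/q_1
step 0: (7, 1)  from 7·(1,0) + (0,1)
step 1: (8, 1)  from 1·(7,1) + (1,0)
(x₁, y₁) = (8, 1);  8² − 63·1² = 1 ✓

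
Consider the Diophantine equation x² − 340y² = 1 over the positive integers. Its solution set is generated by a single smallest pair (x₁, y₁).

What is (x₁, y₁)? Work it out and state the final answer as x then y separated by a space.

√340 = [18; 2,3,1,1,1,…,3,2,36, …], period ℓ=14 (even) → k=13
a_0=18:  p_0=18·1+0=18,  q_0=18·0+1=1
a_1=2:  p_1=2·18+1=37,  q_1=2·1+0=2
a_2=3:  p_2=3·37+18=129,  q_2=3·2+1=7
…
a_4=1:  p_4=1·166+129=295,  q_4=1·9+7=16
a_5=1:  p_5=1·295+166=461,  q_5=1·16+9=25
a_6=1:  p_6=1·461+295=756,  q_6=1·25+16=41
…
a_8=1:  p_8=1·6509+756=7265,  q_8=1·353+41=394
a_9=1:  p_9=1·7265+6509=13774,  q_9=1·394+353=747
a_10=1:  p_10=1·13774+7265=21039,  q_10=1·747+394=1141
…
a_12=3:  p_12=3·34813+21039=125478,  q_12=3·1888+1141=6805
a_13=2:  p_13=2·125478+34813=285769,  q_13=2·6805+1888=15498
(x₁, y₁) = (285769, 15498);  285769² − 340·15498² = 1 ✓

285769 15498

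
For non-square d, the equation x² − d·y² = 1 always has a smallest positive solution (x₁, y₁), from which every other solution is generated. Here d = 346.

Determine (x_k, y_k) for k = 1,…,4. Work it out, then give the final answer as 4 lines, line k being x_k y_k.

17299 930
598510801 32176140
20707276675699 1113230090790
716430357827323201 38515534648976280

√346 → a₀=18, period (1,1,1,1,36); ℓ=5 odd so k=9
step 0: (18, 1)  from 18·(1,0) + (0,1)
step 1: (19, 1)  from 1·(18,1) + (1,0)
step 2: (37, 2)  from 1·(19,1) + (18,1)
step 3: (56, 3)  from 1·(37,2) + (19,1)
step 4: (93, 5)  from 1·(56,3) + (37,2)
step 5: (3404, 183)  from 36·(93,5) + (56,3)
step 6: (3497, 188)  from 1·(3404,183) + (93,5)
step 7: (6901, 371)  from 1·(3497,188) + (3404,183)
step 8: (10398, 559)  from 1·(6901,371) + (3497,188)
step 9: (17299, 930)  from 1·(10398,559) + (6901,371)
→ (17299, 930).  Check: 17299²=299255401, 346·930²=299255400, difference 1.
(x_2, y_2) = (17299·17299 + 346·930·930, 17299·930 + 930·17299) = (598510801, 32176140)
(x_3, y_3) = (17299·598510801 + 346·930·32176140, 17299·32176140 + 930·598510801) = (20707276675699, 1113230090790)
(x_4, y_4) = (17299·20707276675699 + 346·930·1113230090790, 17299·1113230090790 + 930·20707276675699) = (716430357827323201, 38515534648976280)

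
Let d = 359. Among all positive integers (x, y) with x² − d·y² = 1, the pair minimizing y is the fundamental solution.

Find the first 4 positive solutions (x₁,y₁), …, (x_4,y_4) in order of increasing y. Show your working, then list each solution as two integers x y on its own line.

360 19
259199 13680
186622920 9849581
134368243201 7091684640

√359 = [18; 1,17,1,36, …], period ℓ=4 (even) → k=3
a_0=18:  p_0=18·1+0=18,  q_0=18·0+1=1
…
a_2=17:  p_2=17·19+18=341,  q_2=17·1+1=18
a_3=1:  p_3=1·341+19=360,  q_3=1·18+1=19
→ (360, 19).  Check: 360²=129600, 359·19²=129599, difference 1.
n=2: (360,19)∘(360,19) = (360·360+359·19·19, 360·19+19·360) = (259199,13680)
n=3: (259199,13680)∘(360,19) = (360·259199+359·19·13680, 360·13680+19·259199) = (186622920,9849581)
n=4: (186622920,9849581)∘(360,19) = (360·186622920+359·19·9849581, 360·9849581+19·186622920) = (134368243201,7091684640)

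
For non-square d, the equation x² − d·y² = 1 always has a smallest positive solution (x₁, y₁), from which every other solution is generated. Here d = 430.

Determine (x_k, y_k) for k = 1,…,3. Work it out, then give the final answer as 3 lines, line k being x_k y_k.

√430 → a₀=20, period (1,2,1,3,1,…,2,1,40); ℓ=14 even so k=13
i=0: a=20 ⇒ p=20, q=1
…
i=2: a=2 ⇒ p=62, q=3
i=3: a=1 ⇒ p=83, q=4
i=4: a=3 ⇒ p=311, q=15
…
i=7: a=8 ⇒ p=21794, q=1051
i=8: a=6 ⇒ p=133439, q=6435
i=9: a=1 ⇒ p=155233, q=7486
i=10: a=3 ⇒ p=599138, q=28893
i=11: a=1 ⇒ p=754371, q=36379
i=12: a=2 ⇒ p=2107880, q=101651
i=13: a=1 ⇒ p=2862251, q=138030
(x₁, y₁) = (2862251, 138030);  2862251² − 430·138030² = 1 ✓
(2862251+138030√430)^2 = 16384961574001 + 790153011060√430
(2862251+138030√430)^3 = 93795745300289010251 + 4523232492118854090√430

2862251 138030
16384961574001 790153011060
93795745300289010251 4523232492118854090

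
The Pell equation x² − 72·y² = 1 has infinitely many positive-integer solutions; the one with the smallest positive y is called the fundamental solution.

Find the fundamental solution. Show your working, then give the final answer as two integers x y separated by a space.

17 2

√72 = [8; 2,16, …], period ℓ=2 (even) → k=1
a_0=8:  p_0=8·1+0=8,  q_0=8·0+1=1
a_1=2:  p_1=2·8+1=17,  q_1=2·1+0=2
(x₁, y₁) = (17, 2);  17² − 72·2² = 1 ✓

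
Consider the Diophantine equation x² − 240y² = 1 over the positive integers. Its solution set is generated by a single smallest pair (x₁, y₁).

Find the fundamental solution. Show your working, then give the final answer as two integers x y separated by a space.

31 2

[15; 2,30] for √240; ℓ=2 ⇒ convergent index 1
k=0  a_k=15  p_k/q_k = 15/1
k=1  a_k=2  p_k/q_k = 31/2
fundamental: x₁=31, y₁=2  (since 961 − 240·4 = 1)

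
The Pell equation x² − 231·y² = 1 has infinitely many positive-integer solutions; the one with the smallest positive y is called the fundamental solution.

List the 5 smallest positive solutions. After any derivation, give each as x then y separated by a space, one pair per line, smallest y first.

d=231: √d = [15; 5,30] (ℓ=2, even), read p_1/q_1
i=0: a=15 ⇒ p=15, q=1
i=1: a=5 ⇒ p=76, q=5
(x₁, y₁) = (76, 5);  76² − 231·5² = 1 ✓
(x_2, y_2) = (76·76 + 231·5·5, 76·5 + 5·76) = (11551, 760)
(x_3, y_3) = (76·11551 + 231·5·760, 76·760 + 5·11551) = (1755676, 115515)
(x_4, y_4) = (76·1755676 + 231·5·115515, 76·115515 + 5·1755676) = (266851201, 17557520)
(x_5, y_5) = (76·266851201 + 231·5·17557520, 76·17557520 + 5·266851201) = (40559626876, 2668627525)

76 5
11551 760
1755676 115515
266851201 17557520
40559626876 2668627525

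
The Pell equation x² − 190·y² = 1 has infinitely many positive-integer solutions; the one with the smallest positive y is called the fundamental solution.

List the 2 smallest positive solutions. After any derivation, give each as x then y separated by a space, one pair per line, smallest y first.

√190 → a₀=13, period (1,3,1,1,1,…,3,1,26); ℓ=14 even so k=13
k=0  a_k=13  p_k/q_k = 13/1
…
k=5  a_k=1  p_k/q_k = 193/14
k=6  a_k=2  p_k/q_k = 510/37
k=7  a_k=2  p_k/q_k = 1213/88
k=8  a_k=2  p_k/q_k = 2936/213
k=9  a_k=1  p_k/q_k = 4149/301
k=10  a_k=1  p_k/q_k = 7085/514
k=11  a_k=1  p_k/q_k = 11234/815
k=12  a_k=3  p_k/q_k = 40787/2959
k=13  a_k=1  p_k/q_k = 52021/3774
fundamental: x₁=52021, y₁=3774  (since 2706184441 − 190·14243076 = 1)
(x_2, y_2) = (52021·52021 + 190·3774·3774, 52021·3774 + 3774·52021) = (5412368881, 392654508)

52021 3774
5412368881 392654508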